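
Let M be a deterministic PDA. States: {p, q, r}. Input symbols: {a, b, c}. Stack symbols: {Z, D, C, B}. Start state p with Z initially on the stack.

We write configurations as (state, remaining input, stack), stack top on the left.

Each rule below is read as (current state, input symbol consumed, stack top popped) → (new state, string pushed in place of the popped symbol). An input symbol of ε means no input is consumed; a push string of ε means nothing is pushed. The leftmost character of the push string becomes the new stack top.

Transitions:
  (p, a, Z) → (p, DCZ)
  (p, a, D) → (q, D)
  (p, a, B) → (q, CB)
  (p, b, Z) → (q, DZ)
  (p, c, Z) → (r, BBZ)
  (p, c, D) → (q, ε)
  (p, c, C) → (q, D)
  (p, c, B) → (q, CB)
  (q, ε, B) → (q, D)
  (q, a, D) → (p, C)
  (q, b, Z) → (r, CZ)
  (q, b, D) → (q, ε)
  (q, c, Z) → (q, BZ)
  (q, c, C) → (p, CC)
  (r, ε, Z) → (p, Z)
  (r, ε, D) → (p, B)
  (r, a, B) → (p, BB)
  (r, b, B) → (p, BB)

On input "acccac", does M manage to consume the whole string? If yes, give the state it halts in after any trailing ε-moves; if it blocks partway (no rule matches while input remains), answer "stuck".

(p, acccac, Z)
  read a, top Z: go to p, push DCZ → (p, cccac, DCZ)
  read c, top D: go to q, push ε → (q, ccac, CZ)
  read c, top C: go to p, push CC → (p, cac, CCZ)
  read c, top C: go to q, push D → (q, ac, DCZ)
  read a, top D: go to p, push C → (p, c, CCZ)
  read c, top C: go to q, push D → (q, ε, DCZ)
All input consumed; M is in state q.

q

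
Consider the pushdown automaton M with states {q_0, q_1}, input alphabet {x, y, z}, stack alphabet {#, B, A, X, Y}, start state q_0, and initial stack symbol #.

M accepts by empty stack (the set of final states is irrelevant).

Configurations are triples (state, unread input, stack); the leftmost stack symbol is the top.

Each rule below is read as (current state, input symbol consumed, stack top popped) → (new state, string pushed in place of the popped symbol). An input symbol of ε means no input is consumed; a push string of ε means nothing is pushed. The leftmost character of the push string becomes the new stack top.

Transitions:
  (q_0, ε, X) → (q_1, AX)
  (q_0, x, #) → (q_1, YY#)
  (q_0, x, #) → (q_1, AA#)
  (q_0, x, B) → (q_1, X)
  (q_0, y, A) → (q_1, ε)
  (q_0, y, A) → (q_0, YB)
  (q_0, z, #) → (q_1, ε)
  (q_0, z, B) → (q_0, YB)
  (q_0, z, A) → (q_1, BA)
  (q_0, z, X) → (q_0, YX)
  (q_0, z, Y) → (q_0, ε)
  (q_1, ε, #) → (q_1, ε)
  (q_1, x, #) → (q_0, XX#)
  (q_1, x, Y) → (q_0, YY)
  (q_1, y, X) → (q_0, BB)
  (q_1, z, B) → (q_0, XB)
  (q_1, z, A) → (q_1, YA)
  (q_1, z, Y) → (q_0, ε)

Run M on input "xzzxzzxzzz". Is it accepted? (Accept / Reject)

Accept

One accepting computation: (q_0, xzzxzzxzzz, #) ⊢ (q_1, zzxzzxzzz, YY#) ⊢ (q_0, zxzzxzzz, Y#) ⊢ (q_0, xzzxzzz, #) ⊢ (q_1, zzxzzz, YY#) ⊢ (q_0, zxzzz, Y#) ⊢ (q_0, xzzz, #) ⊢ (q_1, zzz, YY#) ⊢ (q_0, zz, Y#) ⊢ (q_0, z, #) ⊢ (q_1, ε, ε)
All input consumed and the stack is empty.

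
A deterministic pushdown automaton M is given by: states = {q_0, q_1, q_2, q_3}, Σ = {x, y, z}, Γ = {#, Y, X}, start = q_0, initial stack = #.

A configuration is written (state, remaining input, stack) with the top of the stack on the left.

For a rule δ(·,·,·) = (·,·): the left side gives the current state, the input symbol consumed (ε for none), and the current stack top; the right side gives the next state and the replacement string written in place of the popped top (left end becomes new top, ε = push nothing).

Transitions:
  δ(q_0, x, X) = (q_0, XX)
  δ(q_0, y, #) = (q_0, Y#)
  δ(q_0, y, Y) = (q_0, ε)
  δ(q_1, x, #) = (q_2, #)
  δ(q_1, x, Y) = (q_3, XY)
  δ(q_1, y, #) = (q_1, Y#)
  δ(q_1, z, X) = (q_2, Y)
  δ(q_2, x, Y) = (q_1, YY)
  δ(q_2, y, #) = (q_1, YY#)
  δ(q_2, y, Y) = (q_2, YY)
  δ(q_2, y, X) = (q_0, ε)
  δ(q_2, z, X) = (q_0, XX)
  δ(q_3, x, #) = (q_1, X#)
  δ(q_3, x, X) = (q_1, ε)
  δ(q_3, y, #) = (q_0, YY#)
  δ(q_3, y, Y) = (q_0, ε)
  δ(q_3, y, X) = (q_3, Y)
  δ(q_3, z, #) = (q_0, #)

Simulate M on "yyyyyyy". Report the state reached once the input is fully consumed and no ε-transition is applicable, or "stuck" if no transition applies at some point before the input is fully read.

q_0

(q_0, yyyyyyy, #)
  read y, top #: go to q_0, push Y# → (q_0, yyyyyy, Y#)
  read y, top Y: go to q_0, push ε → (q_0, yyyyy, #)
  read y, top #: go to q_0, push Y# → (q_0, yyyy, Y#)
  read y, top Y: go to q_0, push ε → (q_0, yyy, #)
  read y, top #: go to q_0, push Y# → (q_0, yy, Y#)
  read y, top Y: go to q_0, push ε → (q_0, y, #)
  read y, top #: go to q_0, push Y# → (q_0, ε, Y#)
All input consumed; M is in state q_0.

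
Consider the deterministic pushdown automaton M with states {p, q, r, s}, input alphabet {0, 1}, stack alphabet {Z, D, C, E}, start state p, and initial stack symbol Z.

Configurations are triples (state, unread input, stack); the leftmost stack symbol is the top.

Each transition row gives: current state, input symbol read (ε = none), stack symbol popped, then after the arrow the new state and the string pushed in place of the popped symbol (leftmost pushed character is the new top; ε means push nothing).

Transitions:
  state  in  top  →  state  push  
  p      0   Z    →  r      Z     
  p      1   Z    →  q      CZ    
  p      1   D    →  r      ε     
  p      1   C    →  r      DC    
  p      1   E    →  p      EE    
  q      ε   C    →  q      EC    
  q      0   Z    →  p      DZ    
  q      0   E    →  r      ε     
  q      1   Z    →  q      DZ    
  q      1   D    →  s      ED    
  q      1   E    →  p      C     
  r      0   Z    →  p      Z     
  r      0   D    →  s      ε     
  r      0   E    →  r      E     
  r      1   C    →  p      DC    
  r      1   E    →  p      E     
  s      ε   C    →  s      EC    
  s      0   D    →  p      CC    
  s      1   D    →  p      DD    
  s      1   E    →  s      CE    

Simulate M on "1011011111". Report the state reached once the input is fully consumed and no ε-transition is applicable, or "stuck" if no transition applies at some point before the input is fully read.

stuck

(p, 1011011111, Z)
  read 1, top Z: go to q, push CZ → (q, 011011111, CZ)
  ε-move, top C: go to q, push EC → (q, 011011111, ECZ)
  read 0, top E: go to r, push ε → (r, 11011111, CZ)
  read 1, top C: go to p, push DC → (p, 1011111, DCZ)
  read 1, top D: go to r, push ε → (r, 011111, CZ)
No transition for (r, 0, top C); M blocks with input 011111 remaining.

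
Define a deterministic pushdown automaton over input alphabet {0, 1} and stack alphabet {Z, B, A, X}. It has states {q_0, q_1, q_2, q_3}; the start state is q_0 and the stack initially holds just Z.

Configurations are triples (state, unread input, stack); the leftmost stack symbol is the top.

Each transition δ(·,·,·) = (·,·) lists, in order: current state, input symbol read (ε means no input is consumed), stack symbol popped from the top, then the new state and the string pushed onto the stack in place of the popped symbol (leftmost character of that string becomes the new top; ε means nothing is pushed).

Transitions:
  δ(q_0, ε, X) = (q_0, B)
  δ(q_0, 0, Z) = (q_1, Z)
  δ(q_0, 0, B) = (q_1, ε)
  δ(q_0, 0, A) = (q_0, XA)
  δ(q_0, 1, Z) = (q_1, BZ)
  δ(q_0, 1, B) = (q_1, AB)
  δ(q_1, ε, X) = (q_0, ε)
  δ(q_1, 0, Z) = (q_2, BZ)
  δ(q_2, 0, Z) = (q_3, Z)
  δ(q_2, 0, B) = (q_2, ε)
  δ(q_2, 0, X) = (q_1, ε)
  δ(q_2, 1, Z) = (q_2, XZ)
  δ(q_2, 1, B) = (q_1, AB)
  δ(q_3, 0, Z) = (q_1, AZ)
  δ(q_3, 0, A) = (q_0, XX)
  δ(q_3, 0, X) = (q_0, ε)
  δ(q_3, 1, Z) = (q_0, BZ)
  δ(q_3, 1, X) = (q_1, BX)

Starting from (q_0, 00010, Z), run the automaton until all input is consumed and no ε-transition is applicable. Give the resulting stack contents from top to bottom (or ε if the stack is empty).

Z

(q_0, 00010, Z)
  read 0, top Z: go to q_1, push Z → (q_1, 0010, Z)
  read 0, top Z: go to q_2, push BZ → (q_2, 010, BZ)
  read 0, top B: go to q_2, push ε → (q_2, 10, Z)
  read 1, top Z: go to q_2, push XZ → (q_2, 0, XZ)
  read 0, top X: go to q_1, push ε → (q_1, ε, Z)
All input consumed in state q_1 with stack Z.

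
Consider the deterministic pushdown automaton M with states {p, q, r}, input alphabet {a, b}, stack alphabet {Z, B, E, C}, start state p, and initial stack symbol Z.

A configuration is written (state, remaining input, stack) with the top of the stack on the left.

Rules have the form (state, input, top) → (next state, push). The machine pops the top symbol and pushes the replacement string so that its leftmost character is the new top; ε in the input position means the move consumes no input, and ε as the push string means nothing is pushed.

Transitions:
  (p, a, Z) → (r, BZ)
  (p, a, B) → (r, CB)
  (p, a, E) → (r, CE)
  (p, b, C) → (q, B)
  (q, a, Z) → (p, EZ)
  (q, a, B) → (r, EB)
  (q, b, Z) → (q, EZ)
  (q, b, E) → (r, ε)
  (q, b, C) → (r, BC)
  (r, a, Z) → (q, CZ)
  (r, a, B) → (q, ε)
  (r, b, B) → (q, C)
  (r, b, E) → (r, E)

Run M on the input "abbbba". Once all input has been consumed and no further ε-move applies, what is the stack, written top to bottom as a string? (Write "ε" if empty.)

CCZ

(p, abbbba, Z) ⊢ (r, bbbba, BZ) ⊢ (q, bbba, CZ) ⊢ (r, bba, BCZ) ⊢ (q, ba, CCZ) ⊢ (r, a, BCCZ) ⊢ (q, ε, CCZ)
All input consumed in state q with stack CCZ.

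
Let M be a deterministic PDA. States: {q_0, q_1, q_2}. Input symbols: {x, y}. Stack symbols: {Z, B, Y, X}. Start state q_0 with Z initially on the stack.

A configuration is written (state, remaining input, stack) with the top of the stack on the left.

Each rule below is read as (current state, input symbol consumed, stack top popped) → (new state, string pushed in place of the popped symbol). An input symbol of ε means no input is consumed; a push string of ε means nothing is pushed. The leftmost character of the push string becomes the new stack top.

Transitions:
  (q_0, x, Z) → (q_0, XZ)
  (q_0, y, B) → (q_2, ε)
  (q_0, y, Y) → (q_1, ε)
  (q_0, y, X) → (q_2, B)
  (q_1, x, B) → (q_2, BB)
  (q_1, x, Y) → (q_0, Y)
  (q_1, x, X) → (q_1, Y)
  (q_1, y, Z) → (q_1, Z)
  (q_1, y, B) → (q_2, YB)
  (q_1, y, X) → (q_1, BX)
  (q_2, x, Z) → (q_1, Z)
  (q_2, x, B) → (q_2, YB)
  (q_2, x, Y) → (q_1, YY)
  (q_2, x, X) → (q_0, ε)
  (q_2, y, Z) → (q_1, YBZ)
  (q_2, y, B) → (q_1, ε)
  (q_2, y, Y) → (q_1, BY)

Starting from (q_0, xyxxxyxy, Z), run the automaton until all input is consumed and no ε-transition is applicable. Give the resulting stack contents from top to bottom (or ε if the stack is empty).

BZ

(q_0, xyxxxyxy, Z)
  read x, top Z: go to q_0, push XZ → (q_0, yxxxyxy, XZ)
  read y, top X: go to q_2, push B → (q_2, xxxyxy, BZ)
  read x, top B: go to q_2, push YB → (q_2, xxyxy, YBZ)
  read x, top Y: go to q_1, push YY → (q_1, xyxy, YYBZ)
  read x, top Y: go to q_0, push Y → (q_0, yxy, YYBZ)
  read y, top Y: go to q_1, push ε → (q_1, xy, YBZ)
  read x, top Y: go to q_0, push Y → (q_0, y, YBZ)
  read y, top Y: go to q_1, push ε → (q_1, ε, BZ)
All input consumed in state q_1 with stack BZ.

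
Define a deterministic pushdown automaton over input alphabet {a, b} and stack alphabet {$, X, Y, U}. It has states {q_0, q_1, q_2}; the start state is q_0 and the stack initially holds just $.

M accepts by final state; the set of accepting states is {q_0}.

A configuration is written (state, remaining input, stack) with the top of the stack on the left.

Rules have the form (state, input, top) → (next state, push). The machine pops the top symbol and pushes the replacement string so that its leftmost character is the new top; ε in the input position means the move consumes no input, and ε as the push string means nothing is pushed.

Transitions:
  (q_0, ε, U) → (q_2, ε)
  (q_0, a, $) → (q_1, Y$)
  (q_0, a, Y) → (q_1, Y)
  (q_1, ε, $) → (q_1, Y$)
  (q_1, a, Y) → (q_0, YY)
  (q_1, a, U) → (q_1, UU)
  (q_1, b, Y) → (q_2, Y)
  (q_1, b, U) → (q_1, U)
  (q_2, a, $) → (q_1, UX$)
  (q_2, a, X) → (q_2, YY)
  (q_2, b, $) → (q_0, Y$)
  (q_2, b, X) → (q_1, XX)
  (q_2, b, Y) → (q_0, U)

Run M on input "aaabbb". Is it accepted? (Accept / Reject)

Accept

(q_0, aaabbb, $)
  read a, top $: go to q_1, push Y$ → (q_1, aabbb, Y$)
  read a, top Y: go to q_0, push YY → (q_0, abbb, YY$)
  read a, top Y: go to q_1, push Y → (q_1, bbb, YY$)
  read b, top Y: go to q_2, push Y → (q_2, bb, YY$)
  read b, top Y: go to q_0, push U → (q_0, b, UY$)
  ε-move, top U: go to q_2, push ε → (q_2, b, Y$)
  read b, top Y: go to q_0, push U → (q_0, ε, U$)
All input consumed; state q_0 ∈ F.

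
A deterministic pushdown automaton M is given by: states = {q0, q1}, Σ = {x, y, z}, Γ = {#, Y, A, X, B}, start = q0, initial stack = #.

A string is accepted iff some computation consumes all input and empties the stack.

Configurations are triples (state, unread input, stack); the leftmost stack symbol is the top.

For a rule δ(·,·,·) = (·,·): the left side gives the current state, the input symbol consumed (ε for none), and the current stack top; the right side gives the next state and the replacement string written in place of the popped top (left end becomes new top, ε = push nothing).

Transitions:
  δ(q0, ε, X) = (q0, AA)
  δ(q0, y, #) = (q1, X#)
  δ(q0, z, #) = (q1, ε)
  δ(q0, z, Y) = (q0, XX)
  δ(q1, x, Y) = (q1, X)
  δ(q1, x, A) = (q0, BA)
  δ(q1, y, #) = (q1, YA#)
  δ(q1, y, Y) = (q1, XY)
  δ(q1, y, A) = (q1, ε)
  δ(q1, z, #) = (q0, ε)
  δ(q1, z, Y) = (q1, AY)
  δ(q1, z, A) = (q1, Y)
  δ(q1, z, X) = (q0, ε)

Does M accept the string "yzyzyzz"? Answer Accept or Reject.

(q0, yzyzyzz, #)
  read y, top #: go to q1, push X# → (q1, zyzyzz, X#)
  read z, top X: go to q0, push ε → (q0, yzyzz, #)
  read y, top #: go to q1, push X# → (q1, zyzz, X#)
  read z, top X: go to q0, push ε → (q0, yzz, #)
  read y, top #: go to q1, push X# → (q1, zz, X#)
  read z, top X: go to q0, push ε → (q0, z, #)
  read z, top #: go to q1, push ε → (q1, ε, ε)
All input consumed and the stack is empty.

Accept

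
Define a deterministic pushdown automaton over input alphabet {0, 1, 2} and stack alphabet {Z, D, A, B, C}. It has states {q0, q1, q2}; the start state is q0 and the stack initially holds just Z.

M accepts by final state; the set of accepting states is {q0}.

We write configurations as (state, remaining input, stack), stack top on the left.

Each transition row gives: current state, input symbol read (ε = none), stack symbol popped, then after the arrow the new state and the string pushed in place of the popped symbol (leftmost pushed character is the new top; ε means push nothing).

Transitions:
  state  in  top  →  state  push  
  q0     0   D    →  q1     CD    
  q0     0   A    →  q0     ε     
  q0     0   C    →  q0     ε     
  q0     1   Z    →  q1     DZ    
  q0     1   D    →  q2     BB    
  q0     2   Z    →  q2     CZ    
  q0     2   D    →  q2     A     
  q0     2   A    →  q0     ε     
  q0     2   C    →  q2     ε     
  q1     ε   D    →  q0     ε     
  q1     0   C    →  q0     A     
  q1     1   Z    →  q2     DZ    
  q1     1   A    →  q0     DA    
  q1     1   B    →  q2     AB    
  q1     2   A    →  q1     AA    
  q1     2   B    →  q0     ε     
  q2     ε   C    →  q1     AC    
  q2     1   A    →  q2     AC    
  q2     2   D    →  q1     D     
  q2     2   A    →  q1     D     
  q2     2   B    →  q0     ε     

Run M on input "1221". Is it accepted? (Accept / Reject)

Accept

(q0, 1221, Z)
  read 1, top Z: go to q1, push DZ → (q1, 221, DZ)
  ε-move, top D: go to q0, push ε → (q0, 221, Z)
  read 2, top Z: go to q2, push CZ → (q2, 21, CZ)
  ε-move, top C: go to q1, push AC → (q1, 21, ACZ)
  read 2, top A: go to q1, push AA → (q1, 1, AACZ)
  read 1, top A: go to q0, push DA → (q0, ε, DAACZ)
All input consumed; state q0 ∈ F.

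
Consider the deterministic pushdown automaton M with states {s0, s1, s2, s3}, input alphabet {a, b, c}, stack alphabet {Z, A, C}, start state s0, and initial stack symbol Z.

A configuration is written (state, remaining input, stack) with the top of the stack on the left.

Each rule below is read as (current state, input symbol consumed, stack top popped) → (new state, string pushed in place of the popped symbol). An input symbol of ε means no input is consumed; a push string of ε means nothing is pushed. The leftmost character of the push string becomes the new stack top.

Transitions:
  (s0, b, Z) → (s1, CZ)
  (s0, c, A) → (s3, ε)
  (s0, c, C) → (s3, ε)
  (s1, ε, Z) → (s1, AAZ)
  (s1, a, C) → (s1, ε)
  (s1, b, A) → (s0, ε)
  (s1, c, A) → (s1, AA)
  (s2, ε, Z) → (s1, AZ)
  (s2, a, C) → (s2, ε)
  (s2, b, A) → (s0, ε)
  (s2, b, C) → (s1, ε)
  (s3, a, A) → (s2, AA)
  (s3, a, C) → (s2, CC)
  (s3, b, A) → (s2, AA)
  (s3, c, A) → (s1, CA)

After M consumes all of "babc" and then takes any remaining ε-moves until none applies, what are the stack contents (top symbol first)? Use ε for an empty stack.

(s0, babc, Z) ⊢ (s1, abc, CZ) ⊢ (s1, bc, Z) ⊢ (s1, bc, AAZ) ⊢ (s0, c, AZ) ⊢ (s3, ε, Z)
All input consumed in state s3 with stack Z.

Z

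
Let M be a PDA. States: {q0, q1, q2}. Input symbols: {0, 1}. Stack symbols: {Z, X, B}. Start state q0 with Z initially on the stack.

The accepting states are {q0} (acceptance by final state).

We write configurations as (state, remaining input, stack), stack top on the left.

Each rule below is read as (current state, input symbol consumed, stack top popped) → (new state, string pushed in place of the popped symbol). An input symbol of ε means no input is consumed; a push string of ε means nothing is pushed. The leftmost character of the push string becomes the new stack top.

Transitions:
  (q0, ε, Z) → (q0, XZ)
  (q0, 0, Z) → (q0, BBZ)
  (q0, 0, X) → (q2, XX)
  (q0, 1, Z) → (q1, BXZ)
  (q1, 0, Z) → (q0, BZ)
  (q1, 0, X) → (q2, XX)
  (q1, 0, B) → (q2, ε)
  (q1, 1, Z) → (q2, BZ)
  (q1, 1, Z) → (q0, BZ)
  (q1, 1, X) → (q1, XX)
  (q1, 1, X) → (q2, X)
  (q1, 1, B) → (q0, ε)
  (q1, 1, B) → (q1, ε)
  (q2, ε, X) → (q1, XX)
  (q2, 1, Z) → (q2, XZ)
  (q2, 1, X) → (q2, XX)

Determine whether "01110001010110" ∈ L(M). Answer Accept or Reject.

Reject

No computation consumes all input and reaches a final state.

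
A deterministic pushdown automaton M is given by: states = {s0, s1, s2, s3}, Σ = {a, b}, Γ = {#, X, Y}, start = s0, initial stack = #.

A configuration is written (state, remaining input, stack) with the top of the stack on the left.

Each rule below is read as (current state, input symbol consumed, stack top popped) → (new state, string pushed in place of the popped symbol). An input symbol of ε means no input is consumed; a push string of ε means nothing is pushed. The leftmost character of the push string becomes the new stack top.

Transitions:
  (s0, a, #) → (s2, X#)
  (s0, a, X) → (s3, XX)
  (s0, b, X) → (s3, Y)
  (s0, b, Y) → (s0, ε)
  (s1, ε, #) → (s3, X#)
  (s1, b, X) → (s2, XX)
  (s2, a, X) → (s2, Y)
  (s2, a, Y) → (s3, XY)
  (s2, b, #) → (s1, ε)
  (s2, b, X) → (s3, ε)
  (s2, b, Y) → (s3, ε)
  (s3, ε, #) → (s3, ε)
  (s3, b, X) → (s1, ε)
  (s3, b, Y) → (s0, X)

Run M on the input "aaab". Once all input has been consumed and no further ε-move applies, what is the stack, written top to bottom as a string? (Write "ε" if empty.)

(s0, aaab, #) ⊢ (s2, aab, X#) ⊢ (s2, ab, Y#) ⊢ (s3, b, XY#) ⊢ (s1, ε, Y#)
All input consumed in state s1 with stack Y#.

Y#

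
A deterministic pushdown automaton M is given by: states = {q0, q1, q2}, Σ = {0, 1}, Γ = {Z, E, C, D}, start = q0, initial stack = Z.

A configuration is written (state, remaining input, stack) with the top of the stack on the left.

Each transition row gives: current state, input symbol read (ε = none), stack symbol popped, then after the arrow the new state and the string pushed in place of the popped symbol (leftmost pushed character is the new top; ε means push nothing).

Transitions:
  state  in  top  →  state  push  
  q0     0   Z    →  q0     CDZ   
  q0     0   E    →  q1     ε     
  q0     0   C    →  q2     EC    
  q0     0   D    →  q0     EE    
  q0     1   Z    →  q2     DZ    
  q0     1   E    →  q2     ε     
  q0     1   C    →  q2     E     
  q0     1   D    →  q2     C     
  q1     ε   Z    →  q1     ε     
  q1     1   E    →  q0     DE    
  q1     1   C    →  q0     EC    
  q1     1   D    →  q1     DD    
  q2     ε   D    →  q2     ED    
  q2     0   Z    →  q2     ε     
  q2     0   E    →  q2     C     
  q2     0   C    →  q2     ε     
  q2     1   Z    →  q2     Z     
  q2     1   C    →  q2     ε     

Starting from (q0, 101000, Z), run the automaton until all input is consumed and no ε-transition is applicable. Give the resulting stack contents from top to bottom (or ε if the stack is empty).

CDZ

(q0, 101000, Z)
  read 1, top Z: go to q2, push DZ → (q2, 01000, DZ)
  ε-move, top D: go to q2, push ED → (q2, 01000, EDZ)
  read 0, top E: go to q2, push C → (q2, 1000, CDZ)
  read 1, top C: go to q2, push ε → (q2, 000, DZ)
  ε-move, top D: go to q2, push ED → (q2, 000, EDZ)
  read 0, top E: go to q2, push C → (q2, 00, CDZ)
  read 0, top C: go to q2, push ε → (q2, 0, DZ)
  ε-move, top D: go to q2, push ED → (q2, 0, EDZ)
  read 0, top E: go to q2, push C → (q2, ε, CDZ)
All input consumed in state q2 with stack CDZ.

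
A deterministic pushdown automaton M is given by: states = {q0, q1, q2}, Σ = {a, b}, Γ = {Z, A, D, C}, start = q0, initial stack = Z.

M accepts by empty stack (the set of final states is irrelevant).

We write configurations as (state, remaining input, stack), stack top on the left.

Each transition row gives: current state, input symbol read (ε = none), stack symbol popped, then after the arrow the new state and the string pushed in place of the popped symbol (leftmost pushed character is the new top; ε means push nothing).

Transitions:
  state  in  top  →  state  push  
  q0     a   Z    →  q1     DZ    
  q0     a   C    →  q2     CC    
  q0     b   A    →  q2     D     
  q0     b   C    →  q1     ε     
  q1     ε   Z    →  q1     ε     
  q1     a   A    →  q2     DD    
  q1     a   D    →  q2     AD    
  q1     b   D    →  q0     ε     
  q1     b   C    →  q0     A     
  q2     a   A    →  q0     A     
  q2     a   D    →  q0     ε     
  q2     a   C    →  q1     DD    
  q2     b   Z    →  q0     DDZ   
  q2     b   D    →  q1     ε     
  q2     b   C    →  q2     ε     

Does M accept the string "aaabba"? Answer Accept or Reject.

Reject

(q0, aaabba, Z)
  read a, top Z: go to q1, push DZ → (q1, aabba, DZ)
  read a, top D: go to q2, push AD → (q2, abba, ADZ)
  read a, top A: go to q0, push A → (q0, bba, ADZ)
  read b, top A: go to q2, push D → (q2, ba, DDZ)
  read b, top D: go to q1, push ε → (q1, a, DZ)
  read a, top D: go to q2, push AD → (q2, ε, ADZ)
All input consumed; stack is ADZ, not empty, and no further ε-move applies.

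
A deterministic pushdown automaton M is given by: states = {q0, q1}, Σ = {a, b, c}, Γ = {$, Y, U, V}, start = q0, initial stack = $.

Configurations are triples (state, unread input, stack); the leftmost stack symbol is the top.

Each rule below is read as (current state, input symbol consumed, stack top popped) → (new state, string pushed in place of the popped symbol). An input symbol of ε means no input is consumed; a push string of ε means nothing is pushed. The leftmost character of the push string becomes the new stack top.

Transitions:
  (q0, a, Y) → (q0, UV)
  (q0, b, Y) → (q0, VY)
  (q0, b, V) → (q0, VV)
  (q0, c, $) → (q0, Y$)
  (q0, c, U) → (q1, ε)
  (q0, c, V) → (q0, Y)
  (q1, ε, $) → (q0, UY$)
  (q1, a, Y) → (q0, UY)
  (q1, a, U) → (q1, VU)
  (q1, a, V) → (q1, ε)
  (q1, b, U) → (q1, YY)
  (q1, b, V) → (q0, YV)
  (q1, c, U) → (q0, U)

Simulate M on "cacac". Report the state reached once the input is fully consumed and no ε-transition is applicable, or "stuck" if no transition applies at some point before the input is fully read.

q1

(q0, cacac, $) ⊢ (q0, acac, Y$) ⊢ (q0, cac, UV$) ⊢ (q1, ac, V$) ⊢ (q1, c, $) ⊢ (q0, c, UY$) ⊢ (q1, ε, Y$)
All input consumed; M is in state q1.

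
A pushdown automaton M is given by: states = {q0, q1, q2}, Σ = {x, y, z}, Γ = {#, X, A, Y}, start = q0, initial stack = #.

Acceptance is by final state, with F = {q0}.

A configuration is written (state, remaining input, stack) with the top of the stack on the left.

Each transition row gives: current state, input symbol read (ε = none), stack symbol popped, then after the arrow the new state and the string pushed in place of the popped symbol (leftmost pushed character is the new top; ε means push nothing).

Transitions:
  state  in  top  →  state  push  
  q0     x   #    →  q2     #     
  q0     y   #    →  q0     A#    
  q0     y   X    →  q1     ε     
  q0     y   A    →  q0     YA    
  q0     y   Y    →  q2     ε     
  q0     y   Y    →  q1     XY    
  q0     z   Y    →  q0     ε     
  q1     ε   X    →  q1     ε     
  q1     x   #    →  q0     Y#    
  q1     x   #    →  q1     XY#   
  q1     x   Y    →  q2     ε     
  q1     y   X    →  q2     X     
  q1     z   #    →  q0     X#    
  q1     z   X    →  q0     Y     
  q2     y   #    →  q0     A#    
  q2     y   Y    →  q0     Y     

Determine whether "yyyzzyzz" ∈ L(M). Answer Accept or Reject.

Accept

One accepting computation: (q0, yyyzzyzz, #) ⊢ (q0, yyzzyzz, A#) ⊢ (q0, yzzyzz, YA#) ⊢ (q1, zzyzz, XYA#) ⊢ (q0, zyzz, YYA#) ⊢ (q0, yzz, YA#) ⊢ (q1, zz, XYA#) ⊢ (q0, z, YYA#) ⊢ (q0, ε, YA#)
All input consumed and state q0 ∈ F.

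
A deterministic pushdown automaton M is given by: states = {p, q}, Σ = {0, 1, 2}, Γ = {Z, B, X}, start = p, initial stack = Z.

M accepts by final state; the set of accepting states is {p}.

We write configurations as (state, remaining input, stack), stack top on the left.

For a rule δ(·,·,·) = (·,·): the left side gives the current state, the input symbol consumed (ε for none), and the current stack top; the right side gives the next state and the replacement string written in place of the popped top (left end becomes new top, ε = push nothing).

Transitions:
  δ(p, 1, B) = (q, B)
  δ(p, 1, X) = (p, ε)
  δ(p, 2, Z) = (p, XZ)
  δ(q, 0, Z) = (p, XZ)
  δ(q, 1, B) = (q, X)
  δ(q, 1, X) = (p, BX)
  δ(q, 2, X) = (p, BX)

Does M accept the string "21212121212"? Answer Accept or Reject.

(p, 21212121212, Z) ⊢ (p, 1212121212, XZ) ⊢ (p, 212121212, Z) ⊢ (p, 12121212, XZ) ⊢ (p, 2121212, Z) ⊢ (p, 121212, XZ) ⊢ (p, 21212, Z) ⊢ (p, 1212, XZ) ⊢ (p, 212, Z) ⊢ (p, 12, XZ) ⊢ (p, 2, Z) ⊢ (p, ε, XZ)
All input consumed; state p ∈ F.

Accept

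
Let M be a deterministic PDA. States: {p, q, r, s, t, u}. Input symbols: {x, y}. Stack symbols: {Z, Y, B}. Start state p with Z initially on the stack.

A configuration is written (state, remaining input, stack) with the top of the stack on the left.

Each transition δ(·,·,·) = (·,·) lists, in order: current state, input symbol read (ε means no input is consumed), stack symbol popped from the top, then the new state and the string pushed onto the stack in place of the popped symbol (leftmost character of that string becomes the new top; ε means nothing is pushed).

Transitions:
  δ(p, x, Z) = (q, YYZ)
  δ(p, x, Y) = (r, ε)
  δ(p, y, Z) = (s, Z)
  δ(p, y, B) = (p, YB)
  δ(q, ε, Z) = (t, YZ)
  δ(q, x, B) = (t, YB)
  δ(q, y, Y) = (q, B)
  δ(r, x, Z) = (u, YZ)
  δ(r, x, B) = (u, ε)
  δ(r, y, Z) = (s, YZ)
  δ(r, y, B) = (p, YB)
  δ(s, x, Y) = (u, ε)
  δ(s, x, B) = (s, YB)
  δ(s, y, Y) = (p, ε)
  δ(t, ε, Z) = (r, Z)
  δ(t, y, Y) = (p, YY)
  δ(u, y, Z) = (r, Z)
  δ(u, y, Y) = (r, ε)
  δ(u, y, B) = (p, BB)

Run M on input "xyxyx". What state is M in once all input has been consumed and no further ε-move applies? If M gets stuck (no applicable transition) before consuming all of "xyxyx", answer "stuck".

(p, xyxyx, Z)
  read x, top Z: go to q, push YYZ → (q, yxyx, YYZ)
  read y, top Y: go to q, push B → (q, xyx, BYZ)
  read x, top B: go to t, push YB → (t, yx, YBYZ)
  read y, top Y: go to p, push YY → (p, x, YYBYZ)
  read x, top Y: go to r, push ε → (r, ε, YBYZ)
All input consumed; M is in state r.

r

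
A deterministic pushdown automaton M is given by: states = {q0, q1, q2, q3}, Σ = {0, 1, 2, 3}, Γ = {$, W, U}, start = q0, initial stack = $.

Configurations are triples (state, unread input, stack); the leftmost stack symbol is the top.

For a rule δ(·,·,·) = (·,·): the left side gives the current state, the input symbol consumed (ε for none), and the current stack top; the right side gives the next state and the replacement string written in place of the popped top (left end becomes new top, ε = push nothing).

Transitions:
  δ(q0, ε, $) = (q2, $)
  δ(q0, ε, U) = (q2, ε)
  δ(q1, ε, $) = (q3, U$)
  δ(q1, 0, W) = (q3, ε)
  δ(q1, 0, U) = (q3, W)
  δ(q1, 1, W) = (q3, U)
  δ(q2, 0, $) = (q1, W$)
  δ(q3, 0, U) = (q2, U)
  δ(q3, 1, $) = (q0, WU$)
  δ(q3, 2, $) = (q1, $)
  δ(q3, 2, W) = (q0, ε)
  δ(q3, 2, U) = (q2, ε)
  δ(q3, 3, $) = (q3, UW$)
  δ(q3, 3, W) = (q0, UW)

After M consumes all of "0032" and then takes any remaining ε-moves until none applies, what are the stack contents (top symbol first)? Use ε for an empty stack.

W$

(q0, 0032, $)
  ε-move, top $: go to q2, push $ → (q2, 0032, $)
  read 0, top $: go to q1, push W$ → (q1, 032, W$)
  read 0, top W: go to q3, push ε → (q3, 32, $)
  read 3, top $: go to q3, push UW$ → (q3, 2, UW$)
  read 2, top U: go to q2, push ε → (q2, ε, W$)
All input consumed in state q2 with stack W$.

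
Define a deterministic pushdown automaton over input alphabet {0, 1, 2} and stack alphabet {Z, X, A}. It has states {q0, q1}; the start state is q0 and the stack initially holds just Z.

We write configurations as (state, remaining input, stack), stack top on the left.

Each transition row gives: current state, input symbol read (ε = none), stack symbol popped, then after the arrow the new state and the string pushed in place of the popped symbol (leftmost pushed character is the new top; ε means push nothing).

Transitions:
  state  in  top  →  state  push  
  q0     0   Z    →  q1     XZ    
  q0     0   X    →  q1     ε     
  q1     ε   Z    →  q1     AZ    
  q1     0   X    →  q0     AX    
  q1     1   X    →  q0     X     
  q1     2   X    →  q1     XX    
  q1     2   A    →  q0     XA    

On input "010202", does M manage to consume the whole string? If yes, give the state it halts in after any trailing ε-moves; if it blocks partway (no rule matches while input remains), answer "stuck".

q0

(q0, 010202, Z)
  read 0, top Z: go to q1, push XZ → (q1, 10202, XZ)
  read 1, top X: go to q0, push X → (q0, 0202, XZ)
  read 0, top X: go to q1, push ε → (q1, 202, Z)
  ε-move, top Z: go to q1, push AZ → (q1, 202, AZ)
  read 2, top A: go to q0, push XA → (q0, 02, XAZ)
  read 0, top X: go to q1, push ε → (q1, 2, AZ)
  read 2, top A: go to q0, push XA → (q0, ε, XAZ)
All input consumed; M is in state q0.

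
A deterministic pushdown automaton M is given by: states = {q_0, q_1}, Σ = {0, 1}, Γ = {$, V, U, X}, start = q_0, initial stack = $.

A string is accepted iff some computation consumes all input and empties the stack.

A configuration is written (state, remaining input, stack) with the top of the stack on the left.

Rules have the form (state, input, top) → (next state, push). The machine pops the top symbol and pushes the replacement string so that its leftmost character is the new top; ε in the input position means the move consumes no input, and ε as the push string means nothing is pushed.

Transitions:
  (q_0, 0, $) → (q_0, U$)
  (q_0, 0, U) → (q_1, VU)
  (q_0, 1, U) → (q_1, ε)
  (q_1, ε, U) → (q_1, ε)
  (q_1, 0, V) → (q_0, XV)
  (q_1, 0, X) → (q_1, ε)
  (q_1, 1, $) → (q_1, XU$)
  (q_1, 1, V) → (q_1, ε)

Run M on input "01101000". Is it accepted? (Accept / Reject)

(q_0, 01101000, $)
  read 0, top $: go to q_0, push U$ → (q_0, 1101000, U$)
  read 1, top U: go to q_1, push ε → (q_1, 101000, $)
  read 1, top $: go to q_1, push XU$ → (q_1, 01000, XU$)
  read 0, top X: go to q_1, push ε → (q_1, 1000, U$)
  ε-move, top U: go to q_1, push ε → (q_1, 1000, $)
  read 1, top $: go to q_1, push XU$ → (q_1, 000, XU$)
  read 0, top X: go to q_1, push ε → (q_1, 00, U$)
  ε-move, top U: go to q_1, push ε → (q_1, 00, $)
No transition applies at (q_1, 00, $); input not fully consumed.

Reject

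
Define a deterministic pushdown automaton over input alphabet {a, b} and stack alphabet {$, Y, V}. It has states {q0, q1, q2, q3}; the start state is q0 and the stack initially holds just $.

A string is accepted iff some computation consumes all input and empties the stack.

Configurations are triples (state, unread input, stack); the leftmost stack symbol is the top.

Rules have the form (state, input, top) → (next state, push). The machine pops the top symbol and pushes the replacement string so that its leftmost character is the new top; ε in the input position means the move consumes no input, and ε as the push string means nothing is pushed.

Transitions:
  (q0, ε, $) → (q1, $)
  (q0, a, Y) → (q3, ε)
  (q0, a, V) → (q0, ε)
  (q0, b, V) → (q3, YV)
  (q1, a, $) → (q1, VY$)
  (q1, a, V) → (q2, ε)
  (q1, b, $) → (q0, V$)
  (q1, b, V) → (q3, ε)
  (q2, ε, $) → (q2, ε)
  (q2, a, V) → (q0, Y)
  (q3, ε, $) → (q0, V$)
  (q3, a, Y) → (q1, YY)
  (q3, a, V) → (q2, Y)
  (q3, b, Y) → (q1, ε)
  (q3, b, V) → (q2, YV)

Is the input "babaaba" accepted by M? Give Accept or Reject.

(q0, babaaba, $)
  ε-move, top $: go to q1, push $ → (q1, babaaba, $)
  read b, top $: go to q0, push V$ → (q0, abaaba, V$)
  read a, top V: go to q0, push ε → (q0, baaba, $)
  ε-move, top $: go to q1, push $ → (q1, baaba, $)
  read b, top $: go to q0, push V$ → (q0, aaba, V$)
  read a, top V: go to q0, push ε → (q0, aba, $)
  ε-move, top $: go to q1, push $ → (q1, aba, $)
  read a, top $: go to q1, push VY$ → (q1, ba, VY$)
  read b, top V: go to q3, push ε → (q3, a, Y$)
  read a, top Y: go to q1, push YY → (q1, ε, YY$)
All input consumed; stack is YY$, not empty, and no further ε-move applies.

Reject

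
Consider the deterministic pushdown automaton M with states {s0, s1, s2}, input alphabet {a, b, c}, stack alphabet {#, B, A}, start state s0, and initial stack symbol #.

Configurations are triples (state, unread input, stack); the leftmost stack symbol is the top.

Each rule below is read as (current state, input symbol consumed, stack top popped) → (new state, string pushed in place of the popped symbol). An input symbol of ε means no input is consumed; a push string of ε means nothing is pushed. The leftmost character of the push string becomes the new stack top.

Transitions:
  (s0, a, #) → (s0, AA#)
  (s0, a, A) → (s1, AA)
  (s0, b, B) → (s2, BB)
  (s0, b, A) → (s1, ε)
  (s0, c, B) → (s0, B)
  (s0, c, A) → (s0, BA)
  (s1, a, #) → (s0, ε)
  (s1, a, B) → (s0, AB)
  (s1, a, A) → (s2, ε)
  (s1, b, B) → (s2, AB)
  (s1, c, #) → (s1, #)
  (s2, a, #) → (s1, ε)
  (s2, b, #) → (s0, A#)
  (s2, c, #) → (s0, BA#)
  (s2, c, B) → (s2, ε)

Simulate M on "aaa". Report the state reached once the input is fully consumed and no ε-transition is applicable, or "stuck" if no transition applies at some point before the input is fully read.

(s0, aaa, #)
  read a, top #: go to s0, push AA# → (s0, aa, AA#)
  read a, top A: go to s1, push AA → (s1, a, AAA#)
  read a, top A: go to s2, push ε → (s2, ε, AA#)
All input consumed; M is in state s2.

s2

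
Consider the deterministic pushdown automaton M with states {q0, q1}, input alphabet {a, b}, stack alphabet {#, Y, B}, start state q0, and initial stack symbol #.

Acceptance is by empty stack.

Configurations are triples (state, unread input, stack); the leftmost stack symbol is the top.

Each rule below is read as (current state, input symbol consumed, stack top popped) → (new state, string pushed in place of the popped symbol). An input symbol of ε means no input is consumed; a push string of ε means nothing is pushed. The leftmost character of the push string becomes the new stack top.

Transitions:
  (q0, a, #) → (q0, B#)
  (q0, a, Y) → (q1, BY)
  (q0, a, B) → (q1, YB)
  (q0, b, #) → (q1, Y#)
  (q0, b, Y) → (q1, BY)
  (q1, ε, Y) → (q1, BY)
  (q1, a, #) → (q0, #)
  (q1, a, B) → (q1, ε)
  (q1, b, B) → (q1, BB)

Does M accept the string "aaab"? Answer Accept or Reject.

(q0, aaab, #)
  read a, top #: go to q0, push B# → (q0, aab, B#)
  read a, top B: go to q1, push YB → (q1, ab, YB#)
  ε-move, top Y: go to q1, push BY → (q1, ab, BYB#)
  read a, top B: go to q1, push ε → (q1, b, YB#)
  ε-move, top Y: go to q1, push BY → (q1, b, BYB#)
  read b, top B: go to q1, push BB → (q1, ε, BBYB#)
All input consumed; stack is BBYB#, not empty, and no further ε-move applies.

Reject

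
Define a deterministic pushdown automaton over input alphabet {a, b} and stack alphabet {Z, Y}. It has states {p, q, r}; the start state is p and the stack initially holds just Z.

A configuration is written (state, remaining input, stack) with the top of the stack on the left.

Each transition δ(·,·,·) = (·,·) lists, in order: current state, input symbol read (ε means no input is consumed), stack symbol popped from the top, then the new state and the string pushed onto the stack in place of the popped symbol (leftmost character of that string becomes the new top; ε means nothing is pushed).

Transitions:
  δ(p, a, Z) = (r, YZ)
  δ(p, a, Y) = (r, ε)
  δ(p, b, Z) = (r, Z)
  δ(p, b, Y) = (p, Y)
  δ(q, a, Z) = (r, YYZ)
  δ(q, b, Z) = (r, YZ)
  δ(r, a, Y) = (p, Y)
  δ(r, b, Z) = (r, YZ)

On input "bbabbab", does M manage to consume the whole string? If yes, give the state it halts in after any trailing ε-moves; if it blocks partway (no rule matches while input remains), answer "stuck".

r

(p, bbabbab, Z)
  read b, top Z: go to r, push Z → (r, babbab, Z)
  read b, top Z: go to r, push YZ → (r, abbab, YZ)
  read a, top Y: go to p, push Y → (p, bbab, YZ)
  read b, top Y: go to p, push Y → (p, bab, YZ)
  read b, top Y: go to p, push Y → (p, ab, YZ)
  read a, top Y: go to r, push ε → (r, b, Z)
  read b, top Z: go to r, push YZ → (r, ε, YZ)
All input consumed; M is in state r.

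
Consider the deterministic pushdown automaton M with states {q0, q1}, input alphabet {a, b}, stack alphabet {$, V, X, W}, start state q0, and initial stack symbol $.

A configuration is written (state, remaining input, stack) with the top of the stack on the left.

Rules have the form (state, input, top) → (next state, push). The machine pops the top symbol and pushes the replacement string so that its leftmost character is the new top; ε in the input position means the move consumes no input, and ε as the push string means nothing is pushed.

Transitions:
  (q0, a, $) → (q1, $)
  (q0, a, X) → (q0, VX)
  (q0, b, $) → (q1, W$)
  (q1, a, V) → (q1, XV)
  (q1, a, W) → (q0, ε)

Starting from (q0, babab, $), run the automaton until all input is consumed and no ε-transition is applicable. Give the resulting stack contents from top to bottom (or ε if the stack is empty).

(q0, babab, $)
  read b, top $: go to q1, push W$ → (q1, abab, W$)
  read a, top W: go to q0, push ε → (q0, bab, $)
  read b, top $: go to q1, push W$ → (q1, ab, W$)
  read a, top W: go to q0, push ε → (q0, b, $)
  read b, top $: go to q1, push W$ → (q1, ε, W$)
All input consumed in state q1 with stack W$.

W$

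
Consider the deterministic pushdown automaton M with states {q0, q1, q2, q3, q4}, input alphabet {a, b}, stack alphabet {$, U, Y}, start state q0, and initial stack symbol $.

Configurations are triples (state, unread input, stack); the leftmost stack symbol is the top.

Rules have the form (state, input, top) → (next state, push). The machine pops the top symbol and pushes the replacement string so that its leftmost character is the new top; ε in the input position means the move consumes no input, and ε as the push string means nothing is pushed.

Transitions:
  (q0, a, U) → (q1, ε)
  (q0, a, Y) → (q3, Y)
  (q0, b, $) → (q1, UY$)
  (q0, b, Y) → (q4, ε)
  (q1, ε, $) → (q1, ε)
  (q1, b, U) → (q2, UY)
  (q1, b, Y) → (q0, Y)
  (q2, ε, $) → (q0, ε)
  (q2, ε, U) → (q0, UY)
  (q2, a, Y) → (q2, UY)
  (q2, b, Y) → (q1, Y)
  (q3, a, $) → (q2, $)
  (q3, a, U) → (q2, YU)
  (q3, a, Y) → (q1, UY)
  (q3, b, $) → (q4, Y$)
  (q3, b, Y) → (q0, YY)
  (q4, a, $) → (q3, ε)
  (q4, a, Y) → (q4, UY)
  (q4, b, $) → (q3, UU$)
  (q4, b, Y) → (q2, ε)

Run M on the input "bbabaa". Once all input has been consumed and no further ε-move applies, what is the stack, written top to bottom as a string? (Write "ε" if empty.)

UYYY$

(q0, bbabaa, $)
  read b, top $: go to q1, push UY$ → (q1, babaa, UY$)
  read b, top U: go to q2, push UY → (q2, abaa, UYY$)
  ε-move, top U: go to q0, push UY → (q0, abaa, UYYY$)
  read a, top U: go to q1, push ε → (q1, baa, YYY$)
  read b, top Y: go to q0, push Y → (q0, aa, YYY$)
  read a, top Y: go to q3, push Y → (q3, a, YYY$)
  read a, top Y: go to q1, push UY → (q1, ε, UYYY$)
All input consumed in state q1 with stack UYYY$.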